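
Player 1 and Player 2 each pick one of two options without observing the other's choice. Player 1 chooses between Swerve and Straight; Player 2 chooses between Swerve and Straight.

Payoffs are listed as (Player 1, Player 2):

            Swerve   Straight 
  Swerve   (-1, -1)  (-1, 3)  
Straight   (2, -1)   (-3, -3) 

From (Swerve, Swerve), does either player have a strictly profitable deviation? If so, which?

Player 1 at (Swerve, Swerve) earns -1; deviating to Straight yields 2 — a strict improvement.
Player 2 earns -1; deviating to Straight yields 3 — a strict improvement.
Both Player 1 and Player 2 have strictly profitable deviations.

Both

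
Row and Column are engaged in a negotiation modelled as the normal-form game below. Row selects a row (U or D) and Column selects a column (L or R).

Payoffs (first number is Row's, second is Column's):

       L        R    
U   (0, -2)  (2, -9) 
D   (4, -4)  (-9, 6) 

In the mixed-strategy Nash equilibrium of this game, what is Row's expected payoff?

First find y, the probability Column plays L, from Row's indifference between U and D: 2(1−y) = 4y − 9(1−y), giving y = 11/15.
Since Row is indifferent in equilibrium, Row's expected payoff equals the payoff from either row against (11/15, 4/15). Using U: 2(4/15) = 8/15.

8/15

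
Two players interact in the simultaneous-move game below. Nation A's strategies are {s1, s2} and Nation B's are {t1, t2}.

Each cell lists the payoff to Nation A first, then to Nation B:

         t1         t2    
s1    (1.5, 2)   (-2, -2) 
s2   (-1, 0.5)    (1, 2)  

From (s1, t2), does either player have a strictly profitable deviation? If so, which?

Both

Nation A at (s1, t2) earns -2; deviating to s2 yields 1 — a strict improvement.
Nation B earns -2; deviating to t1 yields 2 — a strict improvement.
Both Nation A and Nation B have strictly profitable deviations.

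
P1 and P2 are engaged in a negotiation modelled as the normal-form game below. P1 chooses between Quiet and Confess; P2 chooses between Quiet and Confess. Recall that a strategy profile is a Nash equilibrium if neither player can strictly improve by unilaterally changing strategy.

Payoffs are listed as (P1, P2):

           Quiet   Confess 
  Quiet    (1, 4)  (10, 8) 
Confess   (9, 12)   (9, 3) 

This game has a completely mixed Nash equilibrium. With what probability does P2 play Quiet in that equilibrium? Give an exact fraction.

Let c be the probability that P2 plays Quiet. In a completely mixed equilibrium, P1 must be indifferent between Quiet and Confess.
P1's expected payoff from Quiet is c + 10(1−c); from Confess it is 9c + 9(1−c).
Setting these equal: −9c + 10 = 9, so c = 1/9.

1/9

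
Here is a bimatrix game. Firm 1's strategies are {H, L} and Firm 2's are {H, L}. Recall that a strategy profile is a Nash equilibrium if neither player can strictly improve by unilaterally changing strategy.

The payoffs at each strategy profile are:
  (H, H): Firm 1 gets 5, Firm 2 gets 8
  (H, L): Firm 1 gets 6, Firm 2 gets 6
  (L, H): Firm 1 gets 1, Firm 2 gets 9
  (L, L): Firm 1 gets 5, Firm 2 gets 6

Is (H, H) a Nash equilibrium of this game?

Yes

At (H, H), Firm 1 earns 5; switching to L would give 1, so Firm 1 has no profitable deviation.
Firm 2 earns 8; switching to L would give 6, so Firm 2 has no profitable deviation.
Neither player can gain by a unilateral deviation, so this profile is a Nash equilibrium.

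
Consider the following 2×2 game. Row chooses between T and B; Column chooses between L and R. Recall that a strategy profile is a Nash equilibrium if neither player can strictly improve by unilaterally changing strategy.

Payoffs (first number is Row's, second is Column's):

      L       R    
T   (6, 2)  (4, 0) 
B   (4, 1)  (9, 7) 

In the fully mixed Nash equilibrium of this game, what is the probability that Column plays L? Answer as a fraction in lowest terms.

Let c be the probability that Column plays L. In a completely mixed equilibrium, Row must be indifferent between T and B.
Row's expected payoff from T is 6c + 4(1−c); from B it is 4c + 9(1−c).
Setting these equal: 2c + 4 = −5c + 9, so c = 5/7.

5/7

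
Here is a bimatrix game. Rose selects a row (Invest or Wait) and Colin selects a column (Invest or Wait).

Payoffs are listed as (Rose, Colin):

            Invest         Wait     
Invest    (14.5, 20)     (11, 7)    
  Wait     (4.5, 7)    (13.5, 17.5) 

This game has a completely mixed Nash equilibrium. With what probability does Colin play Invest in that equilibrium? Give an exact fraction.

1/5

Let q be the probability that Colin plays Invest. In a completely mixed equilibrium, Rose must be indifferent between Invest and Wait.
Rose's expected payoff from Invest is 14.5q + 11(1−q); from Wait it is 4.5q + 13.5(1−q).
Setting these equal: 3.5q + 11 = −9q + 13.5, so q = 1/5.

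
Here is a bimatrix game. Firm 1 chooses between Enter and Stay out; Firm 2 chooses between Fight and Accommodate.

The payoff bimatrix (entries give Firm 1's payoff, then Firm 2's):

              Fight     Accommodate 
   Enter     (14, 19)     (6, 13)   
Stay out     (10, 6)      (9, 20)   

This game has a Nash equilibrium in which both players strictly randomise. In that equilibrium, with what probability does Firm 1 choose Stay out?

3/10

Let x be the probability that Firm 1 plays Enter. In a completely mixed equilibrium, Firm 2 must be indifferent between Fight and Accommodate.
Firm 2's expected payoff from Fight is 19x + 6(1−x); from Accommodate it is 13x + 20(1−x).
Setting these equal: 13x + 6 = −7x + 20, so x = 7/10.
Therefore Firm 1 plays Stay out with probability 1 − 7/10 = 3/10.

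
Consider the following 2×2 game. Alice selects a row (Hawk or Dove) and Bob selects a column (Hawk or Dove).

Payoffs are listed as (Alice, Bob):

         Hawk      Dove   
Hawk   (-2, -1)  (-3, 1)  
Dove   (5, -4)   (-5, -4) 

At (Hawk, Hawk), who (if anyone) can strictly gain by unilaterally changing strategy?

Alice at (Hawk, Hawk) earns -2; deviating to Dove yields 5 — a strict improvement.
Bob earns -1; deviating to Dove yields 1 — a strict improvement.
Both Alice and Bob have strictly profitable deviations.

Both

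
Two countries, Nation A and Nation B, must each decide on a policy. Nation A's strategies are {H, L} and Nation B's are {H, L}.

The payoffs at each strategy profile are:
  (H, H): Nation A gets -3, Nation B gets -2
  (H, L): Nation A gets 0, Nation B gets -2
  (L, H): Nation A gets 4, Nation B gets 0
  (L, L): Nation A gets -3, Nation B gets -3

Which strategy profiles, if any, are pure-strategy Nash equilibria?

(H, H): Nation A prefers L (4 > -3) — not an equilibrium.
(H, L): Nation A gets 0 ≥ -3 from L, and Nation B gets -2 ≥ -2 from H — Nash equilibrium.
(L, H): Nation A gets 4 ≥ -3 from H, and Nation B gets 0 ≥ -3 from L — Nash equilibrium.
(L, L): Nation A prefers H (0 > -3); Nation B prefers H (0 > -3) — not an equilibrium.

(H, L) and (L, H)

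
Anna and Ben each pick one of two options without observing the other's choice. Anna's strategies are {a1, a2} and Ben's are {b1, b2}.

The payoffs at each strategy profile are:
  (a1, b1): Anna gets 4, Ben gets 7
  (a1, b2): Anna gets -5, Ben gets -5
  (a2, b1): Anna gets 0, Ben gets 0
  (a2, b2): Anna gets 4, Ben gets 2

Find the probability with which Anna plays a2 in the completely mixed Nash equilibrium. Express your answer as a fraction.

6/7

Let r be the probability that Anna plays a1. In a completely mixed equilibrium, Ben must be indifferent between b1 and b2.
Ben's expected payoff from b1 is 7r; from b2 it is −5r + 2(1−r).
Setting these equal: 7r = −7r + 2, so r = 1/7.
Therefore Anna plays a2 with probability 1 − 1/7 = 6/7.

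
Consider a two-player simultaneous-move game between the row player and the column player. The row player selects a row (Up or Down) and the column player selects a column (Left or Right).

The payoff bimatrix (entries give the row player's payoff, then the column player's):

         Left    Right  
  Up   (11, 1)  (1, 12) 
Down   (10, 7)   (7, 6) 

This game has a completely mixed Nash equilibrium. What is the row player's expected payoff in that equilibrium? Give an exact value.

First find y, the probability the column player plays Left, from the row player's indifference between Up and Down: 11y + (1−y) = 10y + 7(1−y), giving y = 6/7.
Since the row player is indifferent in equilibrium, the row player's expected payoff equals the payoff from either row against (6/7, 1/7). Using Up: 11(6/7) + (1/7) = 67/7.

67/7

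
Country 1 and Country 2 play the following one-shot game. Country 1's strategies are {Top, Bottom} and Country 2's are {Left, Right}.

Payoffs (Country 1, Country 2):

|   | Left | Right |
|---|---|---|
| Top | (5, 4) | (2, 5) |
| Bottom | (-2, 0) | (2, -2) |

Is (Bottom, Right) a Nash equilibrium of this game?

At (Bottom, Right), Country 1 earns 2; switching to Top would give 2, so Country 1 has no profitable deviation.
Country 2 earns -2; switching to Left would give 0, so Country 2 would deviate.
Since at least one player can profitably deviate, this is not a Nash equilibrium.

No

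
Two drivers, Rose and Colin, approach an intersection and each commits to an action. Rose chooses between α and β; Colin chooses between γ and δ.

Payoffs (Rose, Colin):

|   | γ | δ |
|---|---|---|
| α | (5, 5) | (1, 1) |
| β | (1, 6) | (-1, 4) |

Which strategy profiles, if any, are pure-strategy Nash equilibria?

(α, γ): Rose gets 5 ≥ 1 from β, and Colin gets 5 ≥ 1 from δ — Nash equilibrium.
(α, δ): Colin prefers γ (5 > 1) — not an equilibrium.
(β, γ): Rose prefers α (5 > 1) — not an equilibrium.
(β, δ): Rose prefers α (1 > -1); Colin prefers γ (6 > 4) — not an equilibrium.

(α, γ)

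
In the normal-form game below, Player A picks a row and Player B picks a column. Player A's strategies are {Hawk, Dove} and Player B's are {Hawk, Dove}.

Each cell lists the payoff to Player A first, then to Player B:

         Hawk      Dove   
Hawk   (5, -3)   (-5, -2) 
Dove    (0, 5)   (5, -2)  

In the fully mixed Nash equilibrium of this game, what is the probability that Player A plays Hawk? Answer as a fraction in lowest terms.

7/8

Let r be the probability that Player A plays Hawk. In a completely mixed equilibrium, Player B must be indifferent between Hawk and Dove.
Player B's expected payoff from Hawk is −3r + 5(1−r); from Dove it is −2r − 2(1−r).
Setting these equal: −8r + 5 = -2, so r = 7/8.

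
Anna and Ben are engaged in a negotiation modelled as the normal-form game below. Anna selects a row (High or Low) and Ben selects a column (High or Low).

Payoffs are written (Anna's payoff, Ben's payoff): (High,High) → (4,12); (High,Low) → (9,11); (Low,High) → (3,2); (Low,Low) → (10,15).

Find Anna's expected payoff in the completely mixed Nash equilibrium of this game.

13/2

First find y, the probability Ben plays High, from Anna's indifference between High and Low: 4y + 9(1−y) = 3y + 10(1−y), giving y = 1/2.
Since Anna is indifferent in equilibrium, Anna's expected payoff equals the payoff from either row against (1/2, 1/2). Using High: 4(1/2) + 9(1/2) = 13/2.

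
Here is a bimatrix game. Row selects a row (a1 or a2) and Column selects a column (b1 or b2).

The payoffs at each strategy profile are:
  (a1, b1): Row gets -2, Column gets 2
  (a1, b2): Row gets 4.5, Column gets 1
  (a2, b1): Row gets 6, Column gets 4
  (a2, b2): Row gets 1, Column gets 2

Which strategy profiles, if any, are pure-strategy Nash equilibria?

(a1, b1): Row prefers a2 (6 > -2) — not an equilibrium.
(a1, b2): Column prefers b1 (2 > 1) — not an equilibrium.
(a2, b1): Row gets 6 ≥ -2 from a1, and Column gets 4 ≥ 2 from b2 — Nash equilibrium.
(a2, b2): Row prefers a1 (4.5 > 1); Column prefers b1 (4 > 2) — not an equilibrium.

(a2, b1)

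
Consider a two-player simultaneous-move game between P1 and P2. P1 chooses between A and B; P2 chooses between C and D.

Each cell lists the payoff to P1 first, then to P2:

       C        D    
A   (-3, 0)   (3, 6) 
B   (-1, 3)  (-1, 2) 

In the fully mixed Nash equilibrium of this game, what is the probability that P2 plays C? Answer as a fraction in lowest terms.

2/3

Let q be the probability that P2 plays C. In a completely mixed equilibrium, P1 must be indifferent between A and B.
P1's expected payoff from A is −3q + 3(1−q); from B it is −q − (1−q).
Setting these equal: −6q + 3 = -1, so q = 2/3.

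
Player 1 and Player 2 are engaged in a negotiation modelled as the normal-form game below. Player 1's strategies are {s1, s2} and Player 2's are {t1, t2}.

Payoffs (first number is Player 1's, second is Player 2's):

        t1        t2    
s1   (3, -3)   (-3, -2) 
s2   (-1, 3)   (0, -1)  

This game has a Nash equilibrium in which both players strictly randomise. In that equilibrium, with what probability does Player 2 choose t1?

Let y be the probability that Player 2 plays t1. In a completely mixed equilibrium, Player 1 must be indifferent between s1 and s2.
Player 1's expected payoff from s1 is 3y − 3(1−y); from s2 it is −y.
Setting these equal: 6y − 3 = −y, so y = 3/7.

3/7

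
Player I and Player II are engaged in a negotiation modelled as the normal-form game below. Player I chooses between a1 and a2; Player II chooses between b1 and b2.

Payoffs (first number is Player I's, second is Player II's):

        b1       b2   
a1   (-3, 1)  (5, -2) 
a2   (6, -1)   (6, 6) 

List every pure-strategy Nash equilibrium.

(a1, b1): Player I prefers a2 (6 > -3) — not an equilibrium.
(a1, b2): Player I prefers a2 (6 > 5); Player II prefers b1 (1 > -2) — not an equilibrium.
(a2, b1): Player II prefers b2 (6 > -1) — not an equilibrium.
(a2, b2): Player I gets 6 ≥ 5 from a1, and Player II gets 6 ≥ -1 from b1 — Nash equilibrium.

(a2, b2)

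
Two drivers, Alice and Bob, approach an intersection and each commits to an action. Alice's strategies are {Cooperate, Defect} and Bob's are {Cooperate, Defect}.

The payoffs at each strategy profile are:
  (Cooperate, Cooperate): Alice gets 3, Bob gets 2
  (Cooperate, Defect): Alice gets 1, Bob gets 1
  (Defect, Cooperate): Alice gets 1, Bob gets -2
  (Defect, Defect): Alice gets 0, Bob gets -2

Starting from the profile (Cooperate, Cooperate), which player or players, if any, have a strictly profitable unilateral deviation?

Alice at (Cooperate, Cooperate) earns 3; deviating to Defect yields 1 — not better.
Bob earns 2; deviating to Defect yields 1 — not better.
Neither player can strictly improve; the profile is a Nash equilibrium.

Neither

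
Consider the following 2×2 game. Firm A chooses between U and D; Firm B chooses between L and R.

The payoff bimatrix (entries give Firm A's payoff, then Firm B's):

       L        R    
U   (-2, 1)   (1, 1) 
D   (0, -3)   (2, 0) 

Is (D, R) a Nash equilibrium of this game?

At (D, R), Firm A earns 2; switching to U would give 1, so Firm A has no profitable deviation.
Firm B earns 0; switching to L would give -3, so Firm B has no profitable deviation.
Neither player can gain by a unilateral deviation, so this profile is a Nash equilibrium.

Yes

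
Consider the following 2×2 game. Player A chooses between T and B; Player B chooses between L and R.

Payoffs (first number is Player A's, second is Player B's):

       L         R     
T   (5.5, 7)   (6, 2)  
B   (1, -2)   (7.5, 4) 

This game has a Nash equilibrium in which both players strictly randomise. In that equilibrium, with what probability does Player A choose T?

6/11

Let x be the probability that Player A plays T. In a completely mixed equilibrium, Player B must be indifferent between L and R.
Player B's expected payoff from L is 7x − 2(1−x); from R it is 2x + 4(1−x).
Setting these equal: 9x − 2 = −2x + 4, so x = 6/11.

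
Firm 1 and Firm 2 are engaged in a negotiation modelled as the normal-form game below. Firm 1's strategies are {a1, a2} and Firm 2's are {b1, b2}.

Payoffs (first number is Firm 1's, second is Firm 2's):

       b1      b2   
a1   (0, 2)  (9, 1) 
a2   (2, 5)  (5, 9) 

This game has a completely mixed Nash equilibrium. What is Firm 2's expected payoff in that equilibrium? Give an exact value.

13/5

First find x, the probability Firm 1 plays a1, from Firm 2's indifference between b1 and b2: 2x + 5(1−x) = x + 9(1−x), giving x = 4/5.
Since Firm 2 is indifferent in equilibrium, Firm 2's expected payoff equals the payoff from either column against (4/5, 1/5). Using b1: 2(4/5) + 5(1/5) = 13/5.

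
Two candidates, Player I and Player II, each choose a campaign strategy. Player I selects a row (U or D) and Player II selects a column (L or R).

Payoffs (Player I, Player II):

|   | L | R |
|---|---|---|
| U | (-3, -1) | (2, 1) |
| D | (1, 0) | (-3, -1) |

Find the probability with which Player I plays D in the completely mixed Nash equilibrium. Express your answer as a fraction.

Let r be the probability that Player I plays U. In a completely mixed equilibrium, Player II must be indifferent between L and R.
Player II's expected payoff from L is −r; from R it is r − (1−r).
Setting these equal: −r = 2r − 1, so r = 1/3.
Therefore Player I plays D with probability 1 − 1/3 = 2/3.

2/3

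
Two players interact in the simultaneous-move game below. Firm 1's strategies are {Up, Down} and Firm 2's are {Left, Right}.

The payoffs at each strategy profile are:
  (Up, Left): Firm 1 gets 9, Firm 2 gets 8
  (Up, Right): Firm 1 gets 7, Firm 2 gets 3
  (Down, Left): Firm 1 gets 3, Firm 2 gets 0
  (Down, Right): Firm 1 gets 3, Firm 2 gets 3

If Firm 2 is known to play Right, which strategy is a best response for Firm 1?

Up

Against Right, Firm 1 earns 7 from Up and 3 from Down.
So Up is the best response.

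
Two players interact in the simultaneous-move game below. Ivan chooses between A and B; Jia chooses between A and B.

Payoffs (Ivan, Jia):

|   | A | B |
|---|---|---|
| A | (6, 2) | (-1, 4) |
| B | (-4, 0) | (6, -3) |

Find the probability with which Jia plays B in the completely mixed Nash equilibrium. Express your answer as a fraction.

Let c be the probability that Jia plays A. In a completely mixed equilibrium, Ivan must be indifferent between A and B.
Ivan's expected payoff from A is 6c − (1−c); from B it is −4c + 6(1−c).
Setting these equal: 7c − 1 = −10c + 6, so c = 7/17.
Therefore Jia plays B with probability 1 − 7/17 = 10/17.

10/17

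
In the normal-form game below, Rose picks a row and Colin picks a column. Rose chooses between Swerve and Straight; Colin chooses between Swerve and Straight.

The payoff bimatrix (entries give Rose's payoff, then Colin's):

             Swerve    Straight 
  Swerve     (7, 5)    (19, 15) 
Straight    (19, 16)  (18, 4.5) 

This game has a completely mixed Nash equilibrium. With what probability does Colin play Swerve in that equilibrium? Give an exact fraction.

Let c be the probability that Colin plays Swerve. In a completely mixed equilibrium, Rose must be indifferent between Swerve and Straight.
Rose's expected payoff from Swerve is 7c + 19(1−c); from Straight it is 19c + 18(1−c).
Setting these equal: −12c + 19 = c + 18, so c = 1/13.

1/13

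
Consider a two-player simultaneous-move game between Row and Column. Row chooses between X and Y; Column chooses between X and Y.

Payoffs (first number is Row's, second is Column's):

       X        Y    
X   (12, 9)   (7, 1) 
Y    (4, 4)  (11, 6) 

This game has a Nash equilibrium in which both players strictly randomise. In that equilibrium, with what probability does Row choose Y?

4/5

Let r be the probability that Row plays X. In a completely mixed equilibrium, Column must be indifferent between X and Y.
Column's expected payoff from X is 9r + 4(1−r); from Y it is r + 6(1−r).
Setting these equal: 5r + 4 = −5r + 6, so r = 1/5.
Therefore Row plays Y with probability 1 − 1/5 = 4/5.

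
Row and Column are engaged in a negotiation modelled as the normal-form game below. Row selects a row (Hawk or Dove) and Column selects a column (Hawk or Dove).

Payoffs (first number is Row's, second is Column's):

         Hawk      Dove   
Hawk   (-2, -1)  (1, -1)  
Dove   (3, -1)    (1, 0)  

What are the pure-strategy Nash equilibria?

(Hawk, Hawk): Row prefers Dove (3 > -2) — not an equilibrium.
(Hawk, Dove): Row gets 1 ≥ 1 from Dove, and Column gets -1 ≥ -1 from Hawk — Nash equilibrium.
(Dove, Hawk): Column prefers Dove (0 > -1) — not an equilibrium.
(Dove, Dove): Row gets 1 ≥ 1 from Hawk, and Column gets 0 ≥ -1 from Hawk — Nash equilibrium.

(Hawk, Dove) and (Dove, Dove)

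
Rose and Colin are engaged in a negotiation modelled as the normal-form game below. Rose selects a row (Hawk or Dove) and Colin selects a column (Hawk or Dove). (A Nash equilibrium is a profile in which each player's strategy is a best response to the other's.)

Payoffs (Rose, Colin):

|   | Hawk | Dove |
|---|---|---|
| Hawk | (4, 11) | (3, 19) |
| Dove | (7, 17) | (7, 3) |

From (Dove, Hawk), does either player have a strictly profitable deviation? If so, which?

Rose at (Dove, Hawk) earns 7; deviating to Hawk yields 4 — not better.
Colin earns 17; deviating to Dove yields 3 — not better.
Neither player can strictly improve; the profile is a Nash equilibrium.

Neither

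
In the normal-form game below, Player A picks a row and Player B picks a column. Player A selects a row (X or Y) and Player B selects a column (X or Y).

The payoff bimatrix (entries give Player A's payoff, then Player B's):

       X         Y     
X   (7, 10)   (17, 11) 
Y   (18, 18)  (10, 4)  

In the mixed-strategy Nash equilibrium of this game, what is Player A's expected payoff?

118/9

First find y, the probability Player B plays X, from Player A's indifference between X and Y: 7y + 17(1−y) = 18y + 10(1−y), giving y = 7/18.
Since Player A is indifferent in equilibrium, Player A's expected payoff equals the payoff from either row against (7/18, 11/18). Using X: 7(7/18) + 17(11/18) = 118/9.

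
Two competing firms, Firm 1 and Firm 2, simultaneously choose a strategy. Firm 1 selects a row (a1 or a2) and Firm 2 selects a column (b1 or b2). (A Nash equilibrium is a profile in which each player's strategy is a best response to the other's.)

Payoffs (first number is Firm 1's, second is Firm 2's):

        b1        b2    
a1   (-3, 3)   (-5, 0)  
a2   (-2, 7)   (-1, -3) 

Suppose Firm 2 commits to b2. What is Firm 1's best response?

a2

Against b2, Firm 1 earns -5 from a1 and -1 from a2.
So a2 is the best response.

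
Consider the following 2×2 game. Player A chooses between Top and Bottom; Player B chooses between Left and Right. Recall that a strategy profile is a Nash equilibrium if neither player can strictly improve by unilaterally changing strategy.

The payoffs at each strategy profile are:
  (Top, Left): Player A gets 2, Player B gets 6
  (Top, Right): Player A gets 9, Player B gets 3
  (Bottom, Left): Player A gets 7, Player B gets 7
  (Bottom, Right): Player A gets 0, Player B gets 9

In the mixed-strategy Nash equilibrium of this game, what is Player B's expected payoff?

First find x, the probability Player A plays Top, from Player B's indifference between Left and Right: 6x + 7(1−x) = 3x + 9(1−x), giving x = 2/5.
Since Player B is indifferent in equilibrium, Player B's expected payoff equals the payoff from either column against (2/5, 3/5). Using Left: 6(2/5) + 7(3/5) = 33/5.

33/5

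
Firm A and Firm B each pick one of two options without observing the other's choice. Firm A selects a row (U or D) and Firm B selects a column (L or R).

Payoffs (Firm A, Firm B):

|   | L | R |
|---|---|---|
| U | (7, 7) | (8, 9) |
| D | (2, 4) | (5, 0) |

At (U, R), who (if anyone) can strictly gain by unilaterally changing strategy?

Firm A at (U, R) earns 8; deviating to D yields 5 — not better.
Firm B earns 9; deviating to L yields 7 — not better.
Neither player can strictly improve; the profile is a Nash equilibrium.

Neither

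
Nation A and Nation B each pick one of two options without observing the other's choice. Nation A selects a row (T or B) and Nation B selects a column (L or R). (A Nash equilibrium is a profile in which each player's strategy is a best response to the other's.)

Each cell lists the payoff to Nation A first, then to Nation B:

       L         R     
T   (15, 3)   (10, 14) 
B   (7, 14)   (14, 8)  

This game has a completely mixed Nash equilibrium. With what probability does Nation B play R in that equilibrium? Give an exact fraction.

2/3

Let c be the probability that Nation B plays L. In a completely mixed equilibrium, Nation A must be indifferent between T and B.
Nation A's expected payoff from T is 15c + 10(1−c); from B it is 7c + 14(1−c).
Setting these equal: 5c + 10 = −7c + 14, so c = 1/3.
Therefore Nation B plays R with probability 1 − 1/3 = 2/3.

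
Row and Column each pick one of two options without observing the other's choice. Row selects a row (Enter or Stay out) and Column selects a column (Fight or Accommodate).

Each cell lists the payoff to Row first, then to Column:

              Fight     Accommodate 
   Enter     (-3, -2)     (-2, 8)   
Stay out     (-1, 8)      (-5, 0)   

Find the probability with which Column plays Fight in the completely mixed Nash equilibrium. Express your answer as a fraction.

Let c be the probability that Column plays Fight. In a completely mixed equilibrium, Row must be indifferent between Enter and Stay out.
Row's expected payoff from Enter is −3c − 2(1−c); from Stay out it is −c − 5(1−c).
Setting these equal: −c − 2 = 4c − 5, so c = 3/5.

3/5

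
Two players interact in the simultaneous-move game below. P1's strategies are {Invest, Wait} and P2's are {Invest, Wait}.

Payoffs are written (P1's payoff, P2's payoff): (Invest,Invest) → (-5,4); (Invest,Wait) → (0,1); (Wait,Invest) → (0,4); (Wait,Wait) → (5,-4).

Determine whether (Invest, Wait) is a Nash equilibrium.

No

At (Invest, Wait), P1 earns 0; switching to Wait would give 5, so P1 would deviate.
P2 earns 1; switching to Invest would give 4, so P2 would deviate.
Since at least one player can profitably deviate, this is not a Nash equilibrium.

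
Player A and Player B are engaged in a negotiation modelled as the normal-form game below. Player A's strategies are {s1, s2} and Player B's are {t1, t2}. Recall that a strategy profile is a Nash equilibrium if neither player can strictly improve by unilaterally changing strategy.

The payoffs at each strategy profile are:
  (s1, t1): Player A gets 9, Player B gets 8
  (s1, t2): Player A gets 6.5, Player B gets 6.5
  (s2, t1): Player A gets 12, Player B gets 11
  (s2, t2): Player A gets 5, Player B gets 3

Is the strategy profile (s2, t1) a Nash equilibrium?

Yes

At (s2, t1), Player A earns 12; switching to s1 would give 9, so Player A has no profitable deviation.
Player B earns 11; switching to t2 would give 3, so Player B has no profitable deviation.
Neither player can gain by a unilateral deviation, so this profile is a Nash equilibrium.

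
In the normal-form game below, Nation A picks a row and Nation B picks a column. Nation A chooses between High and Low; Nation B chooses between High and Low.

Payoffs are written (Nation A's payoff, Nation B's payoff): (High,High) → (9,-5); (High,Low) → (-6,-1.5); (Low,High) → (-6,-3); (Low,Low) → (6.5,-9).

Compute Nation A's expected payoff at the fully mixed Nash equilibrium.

First find q, the probability Nation B plays High, from Nation A's indifference between High and Low: 9q − 6(1−q) = −6q + 6.5(1−q), giving q = 5/11.
Since Nation A is indifferent in equilibrium, Nation A's expected payoff equals the payoff from either row against (5/11, 6/11). Using High: 9(5/11) − 6(6/11) = 9/11.

9/11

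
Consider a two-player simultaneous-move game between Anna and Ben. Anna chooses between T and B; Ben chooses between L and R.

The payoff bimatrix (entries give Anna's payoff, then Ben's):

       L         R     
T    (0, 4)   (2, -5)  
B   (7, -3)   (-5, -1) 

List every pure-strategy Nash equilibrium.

none

(T, L): Anna prefers B (7 > 0) — not an equilibrium.
(T, R): Ben prefers L (4 > -5) — not an equilibrium.
(B, L): Ben prefers R (-1 > -3) — not an equilibrium.
(B, R): Anna prefers T (2 > -5) — not an equilibrium.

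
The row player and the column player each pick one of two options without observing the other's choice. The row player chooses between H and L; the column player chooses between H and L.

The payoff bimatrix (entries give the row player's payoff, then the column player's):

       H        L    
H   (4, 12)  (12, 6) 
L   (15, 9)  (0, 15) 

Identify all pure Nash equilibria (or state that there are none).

(H, H): the row player prefers L (15 > 4) — not an equilibrium.
(H, L): the column player prefers H (12 > 6) — not an equilibrium.
(L, H): the column player prefers L (15 > 9) — not an equilibrium.
(L, L): the row player prefers H (12 > 0) — not an equilibrium.

none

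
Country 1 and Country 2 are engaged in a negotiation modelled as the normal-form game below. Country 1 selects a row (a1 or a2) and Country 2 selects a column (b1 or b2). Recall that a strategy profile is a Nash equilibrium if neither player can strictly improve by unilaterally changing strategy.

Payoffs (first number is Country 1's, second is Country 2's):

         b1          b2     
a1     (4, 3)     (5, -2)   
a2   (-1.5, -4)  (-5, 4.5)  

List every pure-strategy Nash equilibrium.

(a1, b1): Country 1 gets 4 ≥ -1.5 from a2, and Country 2 gets 3 ≥ -2 from b2 — Nash equilibrium.
(a1, b2): Country 2 prefers b1 (3 > -2) — not an equilibrium.
(a2, b1): Country 1 prefers a1 (4 > -1.5); Country 2 prefers b2 (4.5 > -4) — not an equilibrium.
(a2, b2): Country 1 prefers a1 (5 > -5) — not an equilibrium.

(a1, b1)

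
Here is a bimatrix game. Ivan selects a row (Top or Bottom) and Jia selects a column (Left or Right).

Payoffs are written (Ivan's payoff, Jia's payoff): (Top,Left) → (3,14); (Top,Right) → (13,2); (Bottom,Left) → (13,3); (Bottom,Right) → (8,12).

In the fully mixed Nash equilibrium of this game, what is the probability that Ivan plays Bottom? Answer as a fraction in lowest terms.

Let x be the probability that Ivan plays Top. In a completely mixed equilibrium, Jia must be indifferent between Left and Right.
Jia's expected payoff from Left is 14x + 3(1−x); from Right it is 2x + 12(1−x).
Setting these equal: 11x + 3 = −10x + 12, so x = 3/7.
Therefore Ivan plays Bottom with probability 1 − 3/7 = 4/7.

4/7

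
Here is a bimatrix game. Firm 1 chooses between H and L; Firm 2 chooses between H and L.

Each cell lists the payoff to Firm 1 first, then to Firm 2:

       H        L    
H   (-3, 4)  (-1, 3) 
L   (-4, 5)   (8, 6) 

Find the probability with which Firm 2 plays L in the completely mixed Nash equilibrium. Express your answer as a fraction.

Let y be the probability that Firm 2 plays H. In a completely mixed equilibrium, Firm 1 must be indifferent between H and L.
Firm 1's expected payoff from H is −3y − (1−y); from L it is −4y + 8(1−y).
Setting these equal: −2y − 1 = −12y + 8, so y = 9/10.
Therefore Firm 2 plays L with probability 1 − 9/10 = 1/10.

1/10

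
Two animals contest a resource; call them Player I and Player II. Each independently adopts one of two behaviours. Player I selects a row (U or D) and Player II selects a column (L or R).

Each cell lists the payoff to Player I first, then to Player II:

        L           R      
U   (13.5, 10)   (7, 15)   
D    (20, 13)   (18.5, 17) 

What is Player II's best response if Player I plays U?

Against U, Player II earns 10 from L and 15 from R.
So R is the best response.

R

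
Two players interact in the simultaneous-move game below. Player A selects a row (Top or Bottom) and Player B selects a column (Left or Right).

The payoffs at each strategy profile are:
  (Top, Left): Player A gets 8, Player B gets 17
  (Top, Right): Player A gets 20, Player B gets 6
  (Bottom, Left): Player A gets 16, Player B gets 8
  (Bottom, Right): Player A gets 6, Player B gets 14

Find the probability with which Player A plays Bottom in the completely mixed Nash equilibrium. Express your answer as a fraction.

Let x be the probability that Player A plays Top. In a completely mixed equilibrium, Player B must be indifferent between Left and Right.
Player B's expected payoff from Left is 17x + 8(1−x); from Right it is 6x + 14(1−x).
Setting these equal: 9x + 8 = −8x + 14, so x = 6/17.
Therefore Player A plays Bottom with probability 1 − 6/17 = 11/17.

11/17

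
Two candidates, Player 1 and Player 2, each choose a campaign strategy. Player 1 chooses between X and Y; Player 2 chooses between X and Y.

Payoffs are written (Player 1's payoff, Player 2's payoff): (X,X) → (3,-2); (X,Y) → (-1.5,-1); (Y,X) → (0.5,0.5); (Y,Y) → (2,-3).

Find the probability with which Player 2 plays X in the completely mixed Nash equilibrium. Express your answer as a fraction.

7/12

Let c be the probability that Player 2 plays X. In a completely mixed equilibrium, Player 1 must be indifferent between X and Y.
Player 1's expected payoff from X is 3c − 1.5(1−c); from Y it is 0.5c + 2(1−c).
Setting these equal: 4.5c − 1.5 = −1.5c + 2, so c = 7/12.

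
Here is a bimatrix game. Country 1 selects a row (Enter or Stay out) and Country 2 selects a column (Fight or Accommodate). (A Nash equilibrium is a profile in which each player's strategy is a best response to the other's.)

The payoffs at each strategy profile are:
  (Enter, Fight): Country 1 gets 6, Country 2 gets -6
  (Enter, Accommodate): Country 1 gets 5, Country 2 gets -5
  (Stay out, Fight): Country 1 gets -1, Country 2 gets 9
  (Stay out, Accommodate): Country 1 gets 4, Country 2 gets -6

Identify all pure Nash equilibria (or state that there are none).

(Enter, Fight): Country 2 prefers Accommodate (-5 > -6) — not an equilibrium.
(Enter, Accommodate): Country 1 gets 5 ≥ 4 from Stay out, and Country 2 gets -5 ≥ -6 from Fight — Nash equilibrium.
(Stay out, Fight): Country 1 prefers Enter (6 > -1) — not an equilibrium.
(Stay out, Accommodate): Country 1 prefers Enter (5 > 4); Country 2 prefers Fight (9 > -6) — not an equilibrium.

(Enter, Accommodate)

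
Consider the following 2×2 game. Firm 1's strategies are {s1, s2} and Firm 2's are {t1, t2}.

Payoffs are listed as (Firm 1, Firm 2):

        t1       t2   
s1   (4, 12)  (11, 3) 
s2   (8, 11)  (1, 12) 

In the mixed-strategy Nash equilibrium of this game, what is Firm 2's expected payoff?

First find p, the probability Firm 1 plays s1, from Firm 2's indifference between t1 and t2: 12p + 11(1−p) = 3p + 12(1−p), giving p = 1/10.
Since Firm 2 is indifferent in equilibrium, Firm 2's expected payoff equals the payoff from either column against (1/10, 9/10). Using t1: 12(1/10) + 11(9/10) = 111/10.

111/10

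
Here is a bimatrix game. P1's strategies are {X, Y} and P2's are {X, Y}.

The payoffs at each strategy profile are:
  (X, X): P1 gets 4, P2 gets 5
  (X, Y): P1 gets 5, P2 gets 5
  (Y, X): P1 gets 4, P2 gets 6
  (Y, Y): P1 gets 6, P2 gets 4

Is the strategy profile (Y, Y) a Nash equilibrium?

No

At (Y, Y), P1 earns 6; switching to X would give 5, so P1 has no profitable deviation.
P2 earns 4; switching to X would give 6, so P2 would deviate.
Since at least one player can profitably deviate, this is not a Nash equilibrium.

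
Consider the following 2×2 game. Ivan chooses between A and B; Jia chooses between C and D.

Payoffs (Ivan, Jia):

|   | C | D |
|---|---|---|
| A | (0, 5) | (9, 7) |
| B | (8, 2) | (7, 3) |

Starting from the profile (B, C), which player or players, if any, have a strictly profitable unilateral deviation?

Ivan at (B, C) earns 8; deviating to A yields 0 — not better.
Jia earns 2; deviating to D yields 3 — a strict improvement.
Only Jia has a strictly profitable deviation.

Jia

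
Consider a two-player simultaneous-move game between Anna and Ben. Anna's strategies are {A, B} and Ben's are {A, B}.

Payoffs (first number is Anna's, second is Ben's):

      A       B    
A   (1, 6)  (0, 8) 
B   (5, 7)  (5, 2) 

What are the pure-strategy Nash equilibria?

(A, A): Anna prefers B (5 > 1); Ben prefers B (8 > 6) — not an equilibrium.
(A, B): Anna prefers B (5 > 0) — not an equilibrium.
(B, A): Anna gets 5 ≥ 1 from A, and Ben gets 7 ≥ 2 from B — Nash equilibrium.
(B, B): Ben prefers A (7 > 2) — not an equilibrium.

(B, A)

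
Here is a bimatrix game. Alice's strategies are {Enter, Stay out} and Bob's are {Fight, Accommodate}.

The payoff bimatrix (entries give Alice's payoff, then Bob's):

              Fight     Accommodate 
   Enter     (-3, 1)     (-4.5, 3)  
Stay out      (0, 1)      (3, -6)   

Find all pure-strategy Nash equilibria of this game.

(Enter, Fight): Alice prefers Stay out (0 > -3); Bob prefers Accommodate (3 > 1) — not an equilibrium.
(Enter, Accommodate): Alice prefers Stay out (3 > -4.5) — not an equilibrium.
(Stay out, Fight): Alice gets 0 ≥ -3 from Enter, and Bob gets 1 ≥ -6 from Accommodate — Nash equilibrium.
(Stay out, Accommodate): Bob prefers Fight (1 > -6) — not an equilibrium.

(Stay out, Fight)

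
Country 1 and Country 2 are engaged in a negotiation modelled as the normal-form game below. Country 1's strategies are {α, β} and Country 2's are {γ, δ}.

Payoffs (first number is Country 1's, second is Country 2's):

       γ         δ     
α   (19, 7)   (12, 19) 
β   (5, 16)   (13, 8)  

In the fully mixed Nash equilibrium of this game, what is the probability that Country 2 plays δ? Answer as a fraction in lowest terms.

14/15

Let y be the probability that Country 2 plays γ. In a completely mixed equilibrium, Country 1 must be indifferent between α and β.
Country 1's expected payoff from α is 19y + 12(1−y); from β it is 5y + 13(1−y).
Setting these equal: 7y + 12 = −8y + 13, so y = 1/15.
Therefore Country 2 plays δ with probability 1 − 1/15 = 14/15.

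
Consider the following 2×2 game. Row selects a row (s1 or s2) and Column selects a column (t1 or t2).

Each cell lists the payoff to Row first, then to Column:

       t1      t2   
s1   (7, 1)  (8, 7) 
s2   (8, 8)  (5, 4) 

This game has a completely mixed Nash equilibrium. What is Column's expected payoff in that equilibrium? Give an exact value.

First find p, the probability Row plays s1, from Column's indifference between t1 and t2: p + 8(1−p) = 7p + 4(1−p), giving p = 2/5.
Since Column is indifferent in equilibrium, Column's expected payoff equals the payoff from either column against (2/5, 3/5). Using t1: (2/5) + 8(3/5) = 26/5.

26/5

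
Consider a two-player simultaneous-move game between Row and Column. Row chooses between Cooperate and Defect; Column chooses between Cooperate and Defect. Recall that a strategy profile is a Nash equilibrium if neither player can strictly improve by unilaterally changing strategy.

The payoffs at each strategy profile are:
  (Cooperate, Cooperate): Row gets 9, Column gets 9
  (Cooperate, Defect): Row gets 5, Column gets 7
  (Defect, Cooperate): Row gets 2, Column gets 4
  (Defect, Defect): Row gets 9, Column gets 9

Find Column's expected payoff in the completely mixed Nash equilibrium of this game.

First find p, the probability Row plays Cooperate, from Column's indifference between Cooperate and Defect: 9p + 4(1−p) = 7p + 9(1−p), giving p = 5/7.
Since Column is indifferent in equilibrium, Column's expected payoff equals the payoff from either column against (5/7, 2/7). Using Cooperate: 9(5/7) + 4(2/7) = 53/7.

53/7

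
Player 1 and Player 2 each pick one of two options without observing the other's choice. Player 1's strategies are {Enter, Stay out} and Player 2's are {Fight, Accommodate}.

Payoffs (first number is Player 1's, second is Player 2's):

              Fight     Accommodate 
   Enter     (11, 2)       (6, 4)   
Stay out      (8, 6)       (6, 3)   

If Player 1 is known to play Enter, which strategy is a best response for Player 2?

Against Enter, Player 2 earns 2 from Fight and 4 from Accommodate.
So Accommodate is the best response.

Accommodate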